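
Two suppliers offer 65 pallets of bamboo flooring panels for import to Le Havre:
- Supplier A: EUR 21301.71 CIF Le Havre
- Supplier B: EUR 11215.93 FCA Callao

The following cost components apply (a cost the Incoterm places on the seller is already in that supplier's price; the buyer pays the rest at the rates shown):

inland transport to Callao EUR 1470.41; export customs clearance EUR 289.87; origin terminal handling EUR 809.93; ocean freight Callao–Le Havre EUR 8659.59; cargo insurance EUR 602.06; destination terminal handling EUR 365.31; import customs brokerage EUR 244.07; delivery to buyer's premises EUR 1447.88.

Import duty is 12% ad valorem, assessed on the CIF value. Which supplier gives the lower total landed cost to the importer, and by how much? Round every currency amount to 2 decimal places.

Supplier B is cheaper by EUR 15.91

Supplier A (CIF):
The CIF price already equals the CIF value: 21301.71
Import duty = 21301.71 × 12% = 2556.21
Buyer bears (A): 365.31 + 244.07 + 1447.88 = 2057.26
Landed cost (A) = invoice 21301.71 + 2057.26 + duty 2556.21 = 25915.18
Supplier B (FCA):
CIF value = FCA price + origin terminal + freight + insurance = 11215.93 + 809.93 + 8659.59 + 602.06 = 21287.51
Import duty = 21287.51 × 12% = 2554.50
Buyer bears (B): 809.93 + 8659.59 + 602.06 + 365.31 + 244.07 + 1447.88 = 12128.84
Landed cost (B) = invoice 11215.93 + 12128.84 + duty 2554.50 = 25899.27
Difference = |25915.18 − 25899.27| = 15.91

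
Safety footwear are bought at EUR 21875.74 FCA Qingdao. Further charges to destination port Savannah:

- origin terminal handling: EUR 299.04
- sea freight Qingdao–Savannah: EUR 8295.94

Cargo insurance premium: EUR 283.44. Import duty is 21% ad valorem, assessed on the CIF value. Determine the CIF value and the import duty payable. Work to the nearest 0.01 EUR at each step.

CIF = FCA price + pre-shipment costs + freight + insurance
CIF = 21875.74 + 299.04 + 8295.94 + 283.44 = 30754.16
Import duty = 30754.16 × 21% = 6458.37

CIF value: EUR 30754.16; import duty: EUR 6458.37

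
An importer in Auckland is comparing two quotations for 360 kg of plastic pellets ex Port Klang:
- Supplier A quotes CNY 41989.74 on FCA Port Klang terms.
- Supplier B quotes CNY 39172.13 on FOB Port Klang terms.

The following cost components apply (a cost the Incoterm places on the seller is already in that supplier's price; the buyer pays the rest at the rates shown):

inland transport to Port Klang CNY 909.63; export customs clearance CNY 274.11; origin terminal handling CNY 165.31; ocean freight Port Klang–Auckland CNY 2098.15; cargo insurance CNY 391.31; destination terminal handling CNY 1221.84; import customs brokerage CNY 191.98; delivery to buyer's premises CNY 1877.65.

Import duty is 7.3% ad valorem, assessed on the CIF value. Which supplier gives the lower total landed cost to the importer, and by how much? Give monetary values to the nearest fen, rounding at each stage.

Supplier B is cheaper by CNY 3200.67

Supplier A (FCA):
CIF value = FCA price + origin terminal + freight + insurance = 41989.74 + 165.31 + 2098.15 + 391.31 = 44644.51
Import duty = 44644.51 × 7.3% = 3259.05
Buyer bears (A): 165.31 + 2098.15 + 391.31 + 1221.84 + 191.98 + 1877.65 = 5946.24
Landed cost (A) = invoice 41989.74 + 5946.24 + duty 3259.05 = 51195.03
Supplier B (FOB):
CIF value = FOB price + freight + insurance = 39172.13 + 2098.15 + 391.31 = 41661.59
Import duty = 41661.59 × 7.3% = 3041.30
Buyer bears (B): 2098.15 + 391.31 + 1221.84 + 191.98 + 1877.65 = 5780.93
Landed cost (B) = invoice 39172.13 + 5780.93 + duty 3041.30 = 47994.36
Difference = |51195.03 − 47994.36| = 3200.67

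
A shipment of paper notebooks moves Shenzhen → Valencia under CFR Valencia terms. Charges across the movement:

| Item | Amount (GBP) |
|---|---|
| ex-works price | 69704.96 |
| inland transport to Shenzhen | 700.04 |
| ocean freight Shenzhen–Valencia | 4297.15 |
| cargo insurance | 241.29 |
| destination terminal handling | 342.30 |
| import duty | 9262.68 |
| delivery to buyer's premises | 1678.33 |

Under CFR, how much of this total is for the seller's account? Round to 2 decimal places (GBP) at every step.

Seller's account: GBP 74702.15

CFR: the seller pays costs through ocean freight to the destination port, but not insurance.
Seller's account: goods 69704.96 + inland to port 700.04 + freight 4297.15 = 74702.15
Buyer's account: insurance 241.29 + destination terminal 342.30 + duty 9262.68 + delivery 1678.33 = 11524.60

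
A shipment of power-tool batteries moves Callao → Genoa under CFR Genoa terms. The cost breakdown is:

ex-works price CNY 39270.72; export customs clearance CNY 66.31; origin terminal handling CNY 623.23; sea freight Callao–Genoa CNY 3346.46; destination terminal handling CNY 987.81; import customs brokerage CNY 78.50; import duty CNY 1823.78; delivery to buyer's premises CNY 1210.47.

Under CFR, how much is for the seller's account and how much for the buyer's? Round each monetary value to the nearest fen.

Seller: CNY 43306.72; buyer: CNY 4100.56

CFR: the seller pays costs through ocean freight to the destination port, but not insurance.
Seller's account: goods 39270.72 + export clearance 66.31 + origin terminal 623.23 + freight 3346.46 = 43306.72
Buyer's account: destination terminal 987.81 + brokerage 78.50 + duty 1823.78 + delivery 1210.47 = 4100.56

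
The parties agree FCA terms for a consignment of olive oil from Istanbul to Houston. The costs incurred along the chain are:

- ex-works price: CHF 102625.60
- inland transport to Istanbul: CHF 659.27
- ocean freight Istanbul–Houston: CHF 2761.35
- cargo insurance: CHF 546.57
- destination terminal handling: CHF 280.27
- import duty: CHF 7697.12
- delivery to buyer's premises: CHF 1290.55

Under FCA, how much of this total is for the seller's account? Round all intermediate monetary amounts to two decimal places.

FCA: the seller delivers export-cleared goods to the carrier; the buyer bears costs from that point.
Seller's account: goods 102625.60 + inland to port 659.27 = 103284.87
Buyer's account: freight 2761.35 + insurance 546.57 + destination terminal 280.27 + duty 7697.12 + delivery 1290.55 = 12575.86

Seller's account: CHF 103284.87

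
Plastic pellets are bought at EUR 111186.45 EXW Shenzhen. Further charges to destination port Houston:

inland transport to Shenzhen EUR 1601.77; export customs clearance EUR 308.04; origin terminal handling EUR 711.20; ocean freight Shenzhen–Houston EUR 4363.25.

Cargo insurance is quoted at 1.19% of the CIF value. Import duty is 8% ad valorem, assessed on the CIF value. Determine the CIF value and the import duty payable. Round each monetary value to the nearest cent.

Let C be the CIF value. C = EXW price + pre-shipment costs + freight + 1.19% × C
C − 1.19% × C = 111186.45 + 1601.77 + 308.04 + 711.20 + 4363.25
0.9881 × C = 118170.71
C = 118170.71 / 0.9881 = 119593.88
Insurance premium = 1.19% × 119593.88 = 1423.17
Import duty = 119593.88 × 8% = 9567.51

CIF value: EUR 119593.88; import duty: EUR 9567.51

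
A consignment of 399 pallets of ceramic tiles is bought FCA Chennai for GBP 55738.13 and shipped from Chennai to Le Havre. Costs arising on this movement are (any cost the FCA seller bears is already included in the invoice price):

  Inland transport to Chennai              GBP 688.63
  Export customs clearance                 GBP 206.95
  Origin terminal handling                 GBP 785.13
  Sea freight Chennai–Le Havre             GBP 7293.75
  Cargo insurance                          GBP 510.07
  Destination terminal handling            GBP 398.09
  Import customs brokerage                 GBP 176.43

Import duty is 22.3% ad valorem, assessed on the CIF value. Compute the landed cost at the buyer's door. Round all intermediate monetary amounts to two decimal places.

FCA: the seller delivers export-cleared goods to the carrier; the buyer bears costs from that point.
Already in the invoice (seller's account under FCA): inland to port, export clearance — exclude.
CIF value = FCA price + origin terminal + freight + insurance = 55738.13 + 785.13 + 7293.75 + 510.07 = 64327.08
Import duty = 64327.08 × 22.3% = 14344.94
Buyer bears: origin terminal 785.13 + freight 7293.75 + insurance 510.07 + destination terminal 398.09 + brokerage 176.43 + duty 14344.94 = 23508.41
Landed cost = invoice 55738.13 + 23508.41 = 79246.54

Total landed cost: GBP 79246.54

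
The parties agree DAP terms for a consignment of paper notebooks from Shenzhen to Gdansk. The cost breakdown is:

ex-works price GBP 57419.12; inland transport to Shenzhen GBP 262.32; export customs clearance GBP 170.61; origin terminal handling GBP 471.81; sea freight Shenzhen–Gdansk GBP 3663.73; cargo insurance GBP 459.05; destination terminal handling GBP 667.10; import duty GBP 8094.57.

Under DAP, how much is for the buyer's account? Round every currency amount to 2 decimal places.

DAP: the seller bears all costs to the named destination except import duty and clearance.
Seller's account: goods 57419.12 + inland to port 262.32 + export clearance 170.61 + origin terminal 471.81 + freight 3663.73 + insurance 459.05 + destination terminal 667.10 = 63113.74
Buyer's account: duty 8094.57 = 8094.57

Buyer's account: GBP 8094.57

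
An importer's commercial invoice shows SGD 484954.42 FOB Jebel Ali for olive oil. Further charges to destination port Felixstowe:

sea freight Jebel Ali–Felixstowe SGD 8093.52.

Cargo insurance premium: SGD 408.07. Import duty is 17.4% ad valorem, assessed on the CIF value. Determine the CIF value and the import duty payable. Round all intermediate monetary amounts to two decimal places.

CIF value: SGD 493456.01; import duty: SGD 85861.35

CIF = FOB price + freight + insurance
CIF = 484954.42 + 8093.52 + 408.07 = 493456.01
Import duty = 493456.01 × 17.4% = 85861.35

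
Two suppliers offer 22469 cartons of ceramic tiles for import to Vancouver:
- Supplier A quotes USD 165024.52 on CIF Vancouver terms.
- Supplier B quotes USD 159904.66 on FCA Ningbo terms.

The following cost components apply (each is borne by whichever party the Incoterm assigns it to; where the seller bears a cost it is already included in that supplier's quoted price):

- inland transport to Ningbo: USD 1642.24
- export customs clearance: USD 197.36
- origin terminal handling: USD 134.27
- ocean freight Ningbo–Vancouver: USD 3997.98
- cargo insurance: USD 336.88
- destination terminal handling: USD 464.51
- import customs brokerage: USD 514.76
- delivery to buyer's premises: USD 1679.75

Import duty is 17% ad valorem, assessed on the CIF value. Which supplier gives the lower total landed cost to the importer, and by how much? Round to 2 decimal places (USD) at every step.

Supplier B is cheaper by USD 761.36

Supplier A (CIF):
The CIF price already equals the CIF value: 165024.52
Import duty = 165024.52 × 17% = 28054.17
Buyer bears (A): 464.51 + 514.76 + 1679.75 = 2659.02
Landed cost (A) = invoice 165024.52 + 2659.02 + duty 28054.17 = 195737.71
Supplier B (FCA):
CIF value = FCA price + origin terminal + freight + insurance = 159904.66 + 134.27 + 3997.98 + 336.88 = 164373.79
Import duty = 164373.79 × 17% = 27943.54
Buyer bears (B): 134.27 + 3997.98 + 336.88 + 464.51 + 514.76 + 1679.75 = 7128.15
Landed cost (B) = invoice 159904.66 + 7128.15 + duty 27943.54 = 194976.35
Difference = |195737.71 − 194976.35| = 761.36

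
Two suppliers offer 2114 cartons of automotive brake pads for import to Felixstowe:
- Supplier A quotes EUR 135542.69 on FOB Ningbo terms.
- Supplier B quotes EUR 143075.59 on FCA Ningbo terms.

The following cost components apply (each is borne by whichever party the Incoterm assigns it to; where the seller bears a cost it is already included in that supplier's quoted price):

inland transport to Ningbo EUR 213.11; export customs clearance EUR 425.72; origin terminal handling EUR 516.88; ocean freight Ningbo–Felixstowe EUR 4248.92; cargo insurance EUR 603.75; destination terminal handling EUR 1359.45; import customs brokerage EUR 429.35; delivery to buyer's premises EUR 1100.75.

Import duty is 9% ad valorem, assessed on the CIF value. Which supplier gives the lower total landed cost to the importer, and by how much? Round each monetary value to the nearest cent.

Supplier A is cheaper by EUR 8774.26

Supplier A (FOB):
CIF value = FOB price + freight + insurance = 135542.69 + 4248.92 + 603.75 = 140395.36
Import duty = 140395.36 × 9% = 12635.58
Buyer bears (A): 4248.92 + 603.75 + 1359.45 + 429.35 + 1100.75 = 7742.22
Landed cost (A) = invoice 135542.69 + 7742.22 + duty 12635.58 = 155920.49
Supplier B (FCA):
CIF value = FCA price + origin terminal + freight + insurance = 143075.59 + 516.88 + 4248.92 + 603.75 = 148445.14
Import duty = 148445.14 × 9% = 13360.06
Buyer bears (B): 516.88 + 4248.92 + 603.75 + 1359.45 + 429.35 + 1100.75 = 8259.10
Landed cost (B) = invoice 143075.59 + 8259.10 + duty 13360.06 = 164694.75
Difference = |155920.49 − 164694.75| = 8774.26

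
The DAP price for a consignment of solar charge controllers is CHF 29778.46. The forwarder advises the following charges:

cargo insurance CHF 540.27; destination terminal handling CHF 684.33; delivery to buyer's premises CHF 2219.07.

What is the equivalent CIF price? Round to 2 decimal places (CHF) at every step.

CIF price: CHF 26875.06

Not relevant to the conversion: insurance — on the seller under both DAP and CIF; already in the DAP price and stays in the CIF price.
From DAP to CIF, the seller no longer bears: destination terminal, delivery.
CIF price = 29778.46 − 684.33 − 2219.07 = 26875.06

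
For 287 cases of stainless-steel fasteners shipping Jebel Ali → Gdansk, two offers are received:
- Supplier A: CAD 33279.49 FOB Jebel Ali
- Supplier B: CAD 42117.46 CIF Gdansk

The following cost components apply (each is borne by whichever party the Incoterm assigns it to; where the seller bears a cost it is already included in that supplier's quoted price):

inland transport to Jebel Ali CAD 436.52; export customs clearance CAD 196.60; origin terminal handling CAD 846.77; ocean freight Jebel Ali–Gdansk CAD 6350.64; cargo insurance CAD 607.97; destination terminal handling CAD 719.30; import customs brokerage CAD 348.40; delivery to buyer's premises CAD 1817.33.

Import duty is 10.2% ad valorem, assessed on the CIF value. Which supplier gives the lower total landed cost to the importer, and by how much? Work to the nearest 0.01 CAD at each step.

Supplier A is cheaper by CAD 2071.05

Supplier A (FOB):
CIF value = FOB price + freight + insurance = 33279.49 + 6350.64 + 607.97 = 40238.10
Import duty = 40238.10 × 10.2% = 4104.29
Buyer bears (A): 6350.64 + 607.97 + 719.30 + 348.40 + 1817.33 = 9843.64
Landed cost (A) = invoice 33279.49 + 9843.64 + duty 4104.29 = 47227.42
Supplier B (CIF):
The CIF price already equals the CIF value: 42117.46
Import duty = 42117.46 × 10.2% = 4295.98
Buyer bears (B): 719.30 + 348.40 + 1817.33 = 2885.03
Landed cost (B) = invoice 42117.46 + 2885.03 + duty 4295.98 = 49298.47
Difference = |47227.42 − 49298.47| = 2071.05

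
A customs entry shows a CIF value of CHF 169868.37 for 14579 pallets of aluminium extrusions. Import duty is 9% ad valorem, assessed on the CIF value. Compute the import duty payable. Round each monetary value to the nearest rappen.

Import duty = 169868.37 × 9% = 15288.15

Import duty: CHF 15288.15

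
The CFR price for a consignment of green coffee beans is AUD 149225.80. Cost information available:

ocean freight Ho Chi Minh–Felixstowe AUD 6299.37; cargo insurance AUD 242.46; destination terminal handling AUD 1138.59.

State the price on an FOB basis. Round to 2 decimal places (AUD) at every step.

Not relevant to the conversion: insurance, destination terminal — on the buyer under both terms; not part of either seller's price.
From CFR to FOB, the seller no longer bears: freight.
FOB price = 149225.80 − 6299.37 = 142926.43

FOB price: AUD 142926.43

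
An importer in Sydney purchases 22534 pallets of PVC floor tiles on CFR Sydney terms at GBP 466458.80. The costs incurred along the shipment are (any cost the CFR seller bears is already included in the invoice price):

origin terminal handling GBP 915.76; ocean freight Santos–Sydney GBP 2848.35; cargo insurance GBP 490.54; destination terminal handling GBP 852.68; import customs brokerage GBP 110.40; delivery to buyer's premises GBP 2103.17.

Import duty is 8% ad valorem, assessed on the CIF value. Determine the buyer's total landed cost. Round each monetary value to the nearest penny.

Total landed cost: GBP 507371.54

CFR: the seller pays costs through ocean freight to the destination port, but not insurance.
Already in the invoice (seller's account under CFR): origin terminal, freight — exclude.
CIF value = CFR price + insurance = 466458.80 + 490.54 = 466949.34
Import duty = 466949.34 × 8% = 37355.95
Buyer bears: insurance 490.54 + destination terminal 852.68 + brokerage 110.40 + delivery 2103.17 + duty 37355.95 = 40912.74
Landed cost = invoice 466458.80 + 40912.74 = 507371.54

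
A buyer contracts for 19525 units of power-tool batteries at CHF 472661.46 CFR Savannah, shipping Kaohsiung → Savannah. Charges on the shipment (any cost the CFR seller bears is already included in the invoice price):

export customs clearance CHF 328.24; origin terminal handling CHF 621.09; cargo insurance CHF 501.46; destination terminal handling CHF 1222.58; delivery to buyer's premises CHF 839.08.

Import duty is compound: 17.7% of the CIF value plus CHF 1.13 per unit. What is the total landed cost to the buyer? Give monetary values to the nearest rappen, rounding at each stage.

Total landed cost: CHF 581037.67

CFR: the seller pays costs through ocean freight to the destination port, but not insurance.
Already in the invoice (seller's account under CFR): export clearance, origin terminal — exclude.
CIF value = CFR price + insurance = 472661.46 + 501.46 = 473162.92
Ad valorem component: 473162.92 × 17.7% = 83749.84
Specific component: 19525 × 1.13 = 22063.25
Import duty = 83749.84 + 22063.25 = 105813.09
Buyer bears: insurance 501.46 + destination terminal 1222.58 + delivery 839.08 + duty 105813.09 = 108376.21
Landed cost = invoice 472661.46 + 108376.21 = 581037.67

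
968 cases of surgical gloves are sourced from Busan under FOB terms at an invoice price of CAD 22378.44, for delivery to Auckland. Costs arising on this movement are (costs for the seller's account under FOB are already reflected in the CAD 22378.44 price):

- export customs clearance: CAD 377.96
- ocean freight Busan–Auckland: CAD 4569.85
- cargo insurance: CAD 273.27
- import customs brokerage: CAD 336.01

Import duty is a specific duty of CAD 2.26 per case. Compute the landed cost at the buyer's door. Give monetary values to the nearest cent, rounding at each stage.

Total landed cost: CAD 29745.25

FOB: the seller bears costs until goods are on board at the origin port; the buyer bears freight, insurance and all costs thereafter.
Already in the invoice (seller's account under FOB): export clearance — exclude.
CIF value = FOB price + freight + insurance = 22378.44 + 4569.85 + 273.27 = 27221.56
Import duty = 968 × 2.26 = 2187.68
Buyer bears: freight 4569.85 + insurance 273.27 + brokerage 336.01 + duty 2187.68 = 7366.81
Landed cost = invoice 22378.44 + 7366.81 = 29745.25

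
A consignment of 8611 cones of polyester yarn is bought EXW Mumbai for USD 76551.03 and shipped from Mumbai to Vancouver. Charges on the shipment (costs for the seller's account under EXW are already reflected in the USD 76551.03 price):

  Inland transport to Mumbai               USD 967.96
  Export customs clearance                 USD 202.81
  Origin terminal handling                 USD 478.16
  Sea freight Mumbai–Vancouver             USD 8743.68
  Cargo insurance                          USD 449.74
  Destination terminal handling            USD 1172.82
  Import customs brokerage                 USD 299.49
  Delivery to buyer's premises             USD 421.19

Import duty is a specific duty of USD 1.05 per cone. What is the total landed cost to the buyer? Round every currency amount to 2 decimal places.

Total landed cost: USD 98328.43

EXW: the seller makes goods available at their premises; the buyer bears all onward costs.
CIF value = EXW price + inland to port + export clearance + origin terminal + freight + insurance = 76551.03 + 967.96 + 202.81 + 478.16 + 8743.68 + 449.74 = 87393.38
Import duty = 8611 × 1.05 = 9041.55
Buyer bears: inland to port 967.96 + export clearance 202.81 + origin terminal 478.16 + freight 8743.68 + insurance 449.74 + destination terminal 1172.82 + brokerage 299.49 + delivery 421.19 + duty 9041.55 = 21777.40
Landed cost = invoice 76551.03 + 21777.40 = 98328.43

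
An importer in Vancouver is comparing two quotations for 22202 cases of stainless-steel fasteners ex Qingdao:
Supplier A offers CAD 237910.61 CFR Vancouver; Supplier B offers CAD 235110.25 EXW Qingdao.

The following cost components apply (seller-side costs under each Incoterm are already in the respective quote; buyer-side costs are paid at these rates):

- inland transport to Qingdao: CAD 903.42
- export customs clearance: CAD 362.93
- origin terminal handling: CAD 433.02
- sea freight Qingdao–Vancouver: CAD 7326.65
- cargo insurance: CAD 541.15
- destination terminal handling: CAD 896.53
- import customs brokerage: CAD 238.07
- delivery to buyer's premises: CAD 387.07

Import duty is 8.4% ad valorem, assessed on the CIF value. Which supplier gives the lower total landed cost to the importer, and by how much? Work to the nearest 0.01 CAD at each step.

Supplier A (CFR):
CIF value = CFR price + insurance = 237910.61 + 541.15 = 238451.76
Import duty = 238451.76 × 8.4% = 20029.95
Buyer bears (A): 541.15 + 896.53 + 238.07 + 387.07 = 2062.82
Landed cost (A) = invoice 237910.61 + 2062.82 + duty 20029.95 = 260003.38
Supplier B (EXW):
CIF value = EXW price + inland to port + export clearance + origin terminal + freight + insurance = 235110.25 + 903.42 + 362.93 + 433.02 + 7326.65 + 541.15 = 244677.42
Import duty = 244677.42 × 8.4% = 20552.90
Buyer bears (B): 903.42 + 362.93 + 433.02 + 7326.65 + 541.15 + 896.53 + 238.07 + 387.07 = 11088.84
Landed cost (B) = invoice 235110.25 + 11088.84 + duty 20552.90 = 266751.99
Difference = |260003.38 − 266751.99| = 6748.61

Supplier A is cheaper by CAD 6748.61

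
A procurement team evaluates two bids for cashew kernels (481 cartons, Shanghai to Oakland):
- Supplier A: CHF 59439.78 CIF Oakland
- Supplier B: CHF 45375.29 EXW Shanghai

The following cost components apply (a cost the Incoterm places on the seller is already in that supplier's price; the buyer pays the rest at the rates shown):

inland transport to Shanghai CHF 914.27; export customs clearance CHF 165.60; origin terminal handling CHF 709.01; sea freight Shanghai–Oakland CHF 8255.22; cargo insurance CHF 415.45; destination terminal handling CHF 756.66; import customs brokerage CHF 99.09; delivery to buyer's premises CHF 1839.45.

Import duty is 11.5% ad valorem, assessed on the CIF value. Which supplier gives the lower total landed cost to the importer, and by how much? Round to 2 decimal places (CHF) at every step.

Supplier A (CIF):
The CIF price already equals the CIF value: 59439.78
Import duty = 59439.78 × 11.5% = 6835.57
Buyer bears (A): 756.66 + 99.09 + 1839.45 = 2695.20
Landed cost (A) = invoice 59439.78 + 2695.20 + duty 6835.57 = 68970.55
Supplier B (EXW):
CIF value = EXW price + inland to port + export clearance + origin terminal + freight + insurance = 45375.29 + 914.27 + 165.60 + 709.01 + 8255.22 + 415.45 = 55834.84
Import duty = 55834.84 × 11.5% = 6421.01
Buyer bears (B): 914.27 + 165.60 + 709.01 + 8255.22 + 415.45 + 756.66 + 99.09 + 1839.45 = 13154.75
Landed cost (B) = invoice 45375.29 + 13154.75 + duty 6421.01 = 64951.05
Difference = |68970.55 − 64951.05| = 4019.50

Supplier B is cheaper by CHF 4019.50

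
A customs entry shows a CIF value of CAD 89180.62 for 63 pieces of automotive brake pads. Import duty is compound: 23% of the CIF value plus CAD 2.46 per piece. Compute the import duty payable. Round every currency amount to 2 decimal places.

Ad valorem component: 89180.62 × 23% = 20511.54
Specific component: 63 × 2.46 = 154.98
Import duty = 20511.54 + 154.98 = 20666.52

Import duty: CAD 20666.52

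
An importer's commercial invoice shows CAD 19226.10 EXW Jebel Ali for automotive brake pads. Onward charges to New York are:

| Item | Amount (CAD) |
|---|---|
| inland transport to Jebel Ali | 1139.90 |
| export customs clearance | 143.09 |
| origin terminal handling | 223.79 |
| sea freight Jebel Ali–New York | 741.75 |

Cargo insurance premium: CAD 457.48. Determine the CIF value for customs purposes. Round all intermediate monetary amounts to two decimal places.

CIF value: CAD 21932.11

CIF = EXW price + pre-shipment costs + freight + insurance
CIF = 19226.10 + 1139.90 + 143.09 + 223.79 + 741.75 + 457.48 = 21932.11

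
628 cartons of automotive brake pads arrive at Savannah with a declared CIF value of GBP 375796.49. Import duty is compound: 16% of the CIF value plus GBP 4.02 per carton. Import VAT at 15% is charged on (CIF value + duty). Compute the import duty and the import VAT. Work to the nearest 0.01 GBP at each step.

Import duty: GBP 62652.00; import VAT: GBP 65767.27

Ad valorem component: 375796.49 × 16% = 60127.44
Specific component: 628 × 4.02 = 2524.56
Import duty = 60127.44 + 2524.56 = 62652.00
VAT base = CIF + duty = 375796.49 + 62652.00 = 438448.49
Import VAT = 438448.49 × 15% = 65767.27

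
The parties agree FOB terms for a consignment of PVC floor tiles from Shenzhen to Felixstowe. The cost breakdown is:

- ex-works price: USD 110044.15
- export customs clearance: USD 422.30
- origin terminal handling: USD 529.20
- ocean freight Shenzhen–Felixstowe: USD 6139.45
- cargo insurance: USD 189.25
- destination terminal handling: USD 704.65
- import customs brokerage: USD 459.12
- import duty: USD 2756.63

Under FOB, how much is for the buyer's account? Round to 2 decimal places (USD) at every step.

Buyer's account: USD 10249.10

FOB: the seller bears costs until goods are on board at the origin port; the buyer bears freight, insurance and all costs thereafter.
Seller's account: goods 110044.15 + export clearance 422.30 + origin terminal 529.20 = 110995.65
Buyer's account: freight 6139.45 + insurance 189.25 + destination terminal 704.65 + brokerage 459.12 + duty 2756.63 = 10249.10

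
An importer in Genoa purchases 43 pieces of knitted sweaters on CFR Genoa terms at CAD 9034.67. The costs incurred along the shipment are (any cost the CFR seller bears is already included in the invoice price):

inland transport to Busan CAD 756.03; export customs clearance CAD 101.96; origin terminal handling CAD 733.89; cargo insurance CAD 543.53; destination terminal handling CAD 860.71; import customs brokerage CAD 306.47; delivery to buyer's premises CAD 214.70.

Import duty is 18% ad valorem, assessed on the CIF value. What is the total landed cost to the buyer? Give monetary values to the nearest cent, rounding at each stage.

Total landed cost: CAD 12684.16

CFR: the seller pays costs through ocean freight to the destination port, but not insurance.
Already in the invoice (seller's account under CFR): inland to port, export clearance, origin terminal — exclude.
CIF value = CFR price + insurance = 9034.67 + 543.53 = 9578.20
Import duty = 9578.20 × 18% = 1724.08
Buyer bears: insurance 543.53 + destination terminal 860.71 + brokerage 306.47 + delivery 214.70 + duty 1724.08 = 3649.49
Landed cost = invoice 9034.67 + 3649.49 = 12684.16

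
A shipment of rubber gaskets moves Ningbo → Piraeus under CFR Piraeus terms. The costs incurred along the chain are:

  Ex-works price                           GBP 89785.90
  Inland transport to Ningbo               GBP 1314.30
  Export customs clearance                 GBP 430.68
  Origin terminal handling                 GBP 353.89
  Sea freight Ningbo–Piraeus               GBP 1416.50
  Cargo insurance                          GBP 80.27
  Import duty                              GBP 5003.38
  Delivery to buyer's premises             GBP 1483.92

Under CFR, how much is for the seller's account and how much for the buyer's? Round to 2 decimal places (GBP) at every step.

CFR: the seller pays costs through ocean freight to the destination port, but not insurance.
Seller's account: goods 89785.90 + inland to port 1314.30 + export clearance 430.68 + origin terminal 353.89 + freight 1416.50 = 93301.27
Buyer's account: insurance 80.27 + duty 5003.38 + delivery 1483.92 = 6567.57

Seller: GBP 93301.27; buyer: GBP 6567.57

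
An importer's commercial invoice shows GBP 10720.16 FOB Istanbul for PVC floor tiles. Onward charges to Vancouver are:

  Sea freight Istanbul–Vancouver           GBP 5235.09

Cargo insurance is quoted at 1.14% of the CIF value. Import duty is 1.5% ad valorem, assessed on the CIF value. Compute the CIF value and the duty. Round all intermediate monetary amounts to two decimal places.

Let C be the CIF value. C = FOB price + freight + 1.14% × C
C − 1.14% × C = 10720.16 + 5235.09
0.9886 × C = 15955.25
C = 15955.25 / 0.9886 = 16139.24
Insurance premium = 1.14% × 16139.24 = 183.99
Import duty = 16139.24 × 1.5% = 242.09

CIF value: GBP 16139.24; import duty: GBP 242.09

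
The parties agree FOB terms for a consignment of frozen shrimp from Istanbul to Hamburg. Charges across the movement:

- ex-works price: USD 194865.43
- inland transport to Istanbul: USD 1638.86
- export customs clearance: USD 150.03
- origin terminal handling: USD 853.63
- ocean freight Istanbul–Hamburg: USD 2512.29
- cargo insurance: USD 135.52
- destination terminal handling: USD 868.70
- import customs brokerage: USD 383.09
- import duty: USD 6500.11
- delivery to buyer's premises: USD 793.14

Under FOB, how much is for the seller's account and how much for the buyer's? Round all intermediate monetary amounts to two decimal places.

FOB: the seller bears costs until goods are on board at the origin port; the buyer bears freight, insurance and all costs thereafter.
Seller's account: goods 194865.43 + inland to port 1638.86 + export clearance 150.03 + origin terminal 853.63 = 197507.95
Buyer's account: freight 2512.29 + insurance 135.52 + destination terminal 868.70 + brokerage 383.09 + duty 6500.11 + delivery 793.14 = 11192.85

Seller: USD 197507.95; buyer: USD 11192.85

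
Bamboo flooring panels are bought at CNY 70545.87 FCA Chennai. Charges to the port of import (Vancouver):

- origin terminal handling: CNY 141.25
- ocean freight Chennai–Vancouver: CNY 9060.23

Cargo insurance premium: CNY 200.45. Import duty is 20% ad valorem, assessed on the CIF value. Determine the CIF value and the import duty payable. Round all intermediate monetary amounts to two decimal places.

CIF = FCA price + pre-shipment costs + freight + insurance
CIF = 70545.87 + 141.25 + 9060.23 + 200.45 = 79947.80
Import duty = 79947.80 × 20% = 15989.56

CIF value: CNY 79947.80; import duty: CNY 15989.56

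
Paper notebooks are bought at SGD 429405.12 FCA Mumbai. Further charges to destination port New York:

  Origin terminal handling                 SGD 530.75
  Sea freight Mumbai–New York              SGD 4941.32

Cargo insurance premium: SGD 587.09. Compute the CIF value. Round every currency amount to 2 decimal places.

CIF value: SGD 435464.28

CIF = FCA price + pre-shipment costs + freight + insurance
CIF = 429405.12 + 530.75 + 4941.32 + 587.09 = 435464.28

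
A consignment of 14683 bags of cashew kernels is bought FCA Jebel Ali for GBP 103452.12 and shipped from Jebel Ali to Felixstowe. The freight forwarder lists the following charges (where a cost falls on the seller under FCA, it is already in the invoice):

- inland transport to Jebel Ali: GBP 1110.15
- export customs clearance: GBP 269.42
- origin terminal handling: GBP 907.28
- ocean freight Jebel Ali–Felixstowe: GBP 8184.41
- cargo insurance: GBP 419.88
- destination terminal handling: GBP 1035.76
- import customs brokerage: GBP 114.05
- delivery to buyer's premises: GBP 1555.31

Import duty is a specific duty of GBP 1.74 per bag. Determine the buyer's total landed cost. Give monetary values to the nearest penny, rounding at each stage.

FCA: the seller delivers export-cleared goods to the carrier; the buyer bears costs from that point.
Already in the invoice (seller's account under FCA): inland to port, export clearance — exclude.
CIF value = FCA price + origin terminal + freight + insurance = 103452.12 + 907.28 + 8184.41 + 419.88 = 112963.69
Import duty = 14683 × 1.74 = 25548.42
Buyer bears: origin terminal 907.28 + freight 8184.41 + insurance 419.88 + destination terminal 1035.76 + brokerage 114.05 + delivery 1555.31 + duty 25548.42 = 37765.11
Landed cost = invoice 103452.12 + 37765.11 = 141217.23

Total landed cost: GBP 141217.23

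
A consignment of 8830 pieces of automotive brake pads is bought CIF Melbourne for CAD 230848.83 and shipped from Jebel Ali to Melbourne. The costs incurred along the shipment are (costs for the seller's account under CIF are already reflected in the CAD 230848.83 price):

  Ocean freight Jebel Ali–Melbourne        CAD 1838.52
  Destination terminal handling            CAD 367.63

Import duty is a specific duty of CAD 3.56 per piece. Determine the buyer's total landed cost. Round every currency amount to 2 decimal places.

Total landed cost: CAD 262651.26

CIF: the seller pays costs through ocean freight and marine insurance to the destination port.
Already in the invoice (seller's account under CIF): freight — exclude.
The CIF price already equals the CIF value: 230848.83
Import duty = 8830 × 3.56 = 31434.80
Buyer bears: destination terminal 367.63 + duty 31434.80 = 31802.43
Landed cost = invoice 230848.83 + 31802.43 = 262651.26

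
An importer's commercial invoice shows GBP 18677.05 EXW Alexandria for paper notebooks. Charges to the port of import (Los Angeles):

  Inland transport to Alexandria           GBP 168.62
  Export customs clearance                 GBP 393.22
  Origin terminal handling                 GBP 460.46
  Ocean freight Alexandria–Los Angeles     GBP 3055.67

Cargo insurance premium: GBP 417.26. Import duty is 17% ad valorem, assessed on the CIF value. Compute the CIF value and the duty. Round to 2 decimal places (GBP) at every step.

CIF value: GBP 23172.28; import duty: GBP 3939.29

CIF = EXW price + pre-shipment costs + freight + insurance
CIF = 18677.05 + 168.62 + 393.22 + 460.46 + 3055.67 + 417.26 = 23172.28
Import duty = 23172.28 × 17% = 3939.29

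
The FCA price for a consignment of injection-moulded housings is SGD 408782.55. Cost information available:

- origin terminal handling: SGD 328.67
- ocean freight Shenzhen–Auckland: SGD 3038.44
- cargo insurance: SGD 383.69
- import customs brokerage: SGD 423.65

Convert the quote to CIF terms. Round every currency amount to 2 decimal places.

CIF price: SGD 412533.35

Not relevant to the conversion: brokerage — on the buyer under both terms; not part of either seller's price.
From FCA to CIF, the seller additionally bears: origin terminal, freight, insurance.
CIF price = 408782.55 + 328.67 + 3038.44 + 383.69 = 412533.35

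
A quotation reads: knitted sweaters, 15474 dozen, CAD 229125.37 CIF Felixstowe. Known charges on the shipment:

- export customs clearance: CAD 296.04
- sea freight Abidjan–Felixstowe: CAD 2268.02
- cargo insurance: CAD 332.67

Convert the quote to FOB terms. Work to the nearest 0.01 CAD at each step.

FOB price: CAD 226524.68

Not relevant to the conversion: export clearance — on the seller under both CIF and FOB; already in the CIF price and stays in the FOB price.
From CIF to FOB, the seller no longer bears: freight, insurance.
FOB price = 229125.37 − 2268.02 − 332.67 = 226524.68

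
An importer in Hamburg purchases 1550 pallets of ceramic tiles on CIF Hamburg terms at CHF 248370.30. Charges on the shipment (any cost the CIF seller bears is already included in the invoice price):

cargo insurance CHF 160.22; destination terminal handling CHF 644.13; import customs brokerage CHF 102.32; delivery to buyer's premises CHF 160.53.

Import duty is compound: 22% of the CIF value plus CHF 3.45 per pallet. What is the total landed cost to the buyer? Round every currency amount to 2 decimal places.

CIF: the seller pays costs through ocean freight and marine insurance to the destination port.
Already in the invoice (seller's account under CIF): insurance — exclude.
The CIF price already equals the CIF value: 248370.30
Ad valorem component: 248370.30 × 22% = 54641.47
Specific component: 1550 × 3.45 = 5347.50
Import duty = 54641.47 + 5347.50 = 59988.97
Buyer bears: destination terminal 644.13 + brokerage 102.32 + delivery 160.53 + duty 59988.97 = 60895.95
Landed cost = invoice 248370.30 + 60895.95 = 309266.25

Total landed cost: CHF 309266.25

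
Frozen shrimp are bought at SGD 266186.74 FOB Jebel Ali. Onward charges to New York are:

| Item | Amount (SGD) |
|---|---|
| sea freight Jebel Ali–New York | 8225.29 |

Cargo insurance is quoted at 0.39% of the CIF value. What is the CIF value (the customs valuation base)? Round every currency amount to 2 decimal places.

CIF value: SGD 275486.43

Let C be the CIF value. C = FOB price + freight + 0.39% × C
C − 0.39% × C = 266186.74 + 8225.29
0.9961 × C = 274412.03
C = 274412.03 / 0.9961 = 275486.43
Insurance premium = 0.39% × 275486.43 = 1074.40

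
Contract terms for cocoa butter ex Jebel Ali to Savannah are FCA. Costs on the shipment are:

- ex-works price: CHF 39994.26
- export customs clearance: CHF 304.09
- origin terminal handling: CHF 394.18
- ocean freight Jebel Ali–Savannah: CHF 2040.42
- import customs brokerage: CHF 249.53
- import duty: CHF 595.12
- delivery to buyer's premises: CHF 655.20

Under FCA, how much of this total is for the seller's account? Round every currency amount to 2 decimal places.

Seller's account: CHF 40298.35

FCA: the seller delivers export-cleared goods to the carrier; the buyer bears costs from that point.
Seller's account: goods 39994.26 + export clearance 304.09 = 40298.35
Buyer's account: origin terminal 394.18 + freight 2040.42 + brokerage 249.53 + duty 595.12 + delivery 655.20 = 3934.45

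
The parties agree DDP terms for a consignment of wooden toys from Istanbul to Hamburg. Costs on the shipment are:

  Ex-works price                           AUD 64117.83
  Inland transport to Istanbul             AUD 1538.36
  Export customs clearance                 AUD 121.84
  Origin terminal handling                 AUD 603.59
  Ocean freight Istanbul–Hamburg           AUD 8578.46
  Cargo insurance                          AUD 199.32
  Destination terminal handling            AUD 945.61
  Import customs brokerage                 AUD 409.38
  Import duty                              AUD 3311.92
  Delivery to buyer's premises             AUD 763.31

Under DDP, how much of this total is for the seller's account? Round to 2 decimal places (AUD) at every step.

Seller's account: AUD 80589.62

DDP: the seller bears all costs including import duty.
Seller's account: goods 64117.83 + inland to port 1538.36 + export clearance 121.84 + origin terminal 603.59 + freight 8578.46 + insurance 199.32 + destination terminal 945.61 + brokerage 409.38 + duty 3311.92 + delivery 763.31 = 80589.62
Buyer's account: 0.00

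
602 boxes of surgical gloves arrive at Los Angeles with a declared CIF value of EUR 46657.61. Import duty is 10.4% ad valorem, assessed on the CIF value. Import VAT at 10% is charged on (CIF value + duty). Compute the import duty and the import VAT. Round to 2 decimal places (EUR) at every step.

Import duty = 46657.61 × 10.4% = 4852.39
VAT base = CIF + duty = 46657.61 + 4852.39 = 51510.00
Import VAT = 51510.00 × 10% = 5151.00

Import duty: EUR 4852.39; import VAT: EUR 5151.00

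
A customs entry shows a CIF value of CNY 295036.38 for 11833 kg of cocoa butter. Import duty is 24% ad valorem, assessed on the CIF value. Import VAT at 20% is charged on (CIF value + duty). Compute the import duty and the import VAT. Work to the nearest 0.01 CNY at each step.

Import duty = 295036.38 × 24% = 70808.73
VAT base = CIF + duty = 295036.38 + 70808.73 = 365845.11
Import VAT = 365845.11 × 20% = 73169.02

Import duty: CNY 70808.73; import VAT: CNY 73169.02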